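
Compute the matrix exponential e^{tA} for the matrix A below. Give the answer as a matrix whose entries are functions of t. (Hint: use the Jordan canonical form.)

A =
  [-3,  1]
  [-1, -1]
e^{tA} =
  [-t*exp(-2*t) + exp(-2*t), t*exp(-2*t)]
  [-t*exp(-2*t), t*exp(-2*t) + exp(-2*t)]

Strategy: write A = P · J · P⁻¹ where J is a Jordan canonical form, so e^{tA} = P · e^{tJ} · P⁻¹, and e^{tJ} can be computed block-by-block.

A has Jordan form
J =
  [-2,  1]
  [ 0, -2]
(up to reordering of blocks).

Per-block formulas:
  For a 2×2 Jordan block J_2(-2): exp(t · J_2(-2)) = e^(-2t)·(I + t·N), where N is the 2×2 nilpotent shift.

After assembling e^{tJ} and conjugating by P, we get:

e^{tA} =
  [-t*exp(-2*t) + exp(-2*t), t*exp(-2*t)]
  [-t*exp(-2*t), t*exp(-2*t) + exp(-2*t)]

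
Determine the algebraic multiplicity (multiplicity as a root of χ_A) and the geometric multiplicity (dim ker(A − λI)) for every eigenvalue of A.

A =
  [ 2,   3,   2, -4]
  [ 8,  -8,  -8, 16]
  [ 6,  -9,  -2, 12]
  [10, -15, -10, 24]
λ = 4: alg = 4, geom = 3

Step 1 — factor the characteristic polynomial to read off the algebraic multiplicities:
  χ_A(x) = (x - 4)^4

Step 2 — compute geometric multiplicities via the rank-nullity identity g(λ) = n − rank(A − λI):
  rank(A − (4)·I) = 1, so dim ker(A − (4)·I) = n − 1 = 3

Summary:
  λ = 4: algebraic multiplicity = 4, geometric multiplicity = 3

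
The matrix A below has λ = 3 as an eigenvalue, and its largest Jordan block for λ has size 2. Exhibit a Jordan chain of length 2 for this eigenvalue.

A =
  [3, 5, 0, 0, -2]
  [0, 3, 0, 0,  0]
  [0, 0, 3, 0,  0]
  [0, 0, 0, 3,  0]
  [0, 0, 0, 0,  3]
A Jordan chain for λ = 3 of length 2:
v_1 = (5, 0, 0, 0, 0)ᵀ
v_2 = (0, 1, 0, 0, 0)ᵀ

Let N = A − (3)·I. We want v_2 with N^2 v_2 = 0 but N^1 v_2 ≠ 0; then v_{j-1} := N · v_j for j = 2, …, 2.

Pick v_2 = (0, 1, 0, 0, 0)ᵀ.
Then v_1 = N · v_2 = (5, 0, 0, 0, 0)ᵀ.

Sanity check: (A − (3)·I) v_1 = (0, 0, 0, 0, 0)ᵀ = 0. ✓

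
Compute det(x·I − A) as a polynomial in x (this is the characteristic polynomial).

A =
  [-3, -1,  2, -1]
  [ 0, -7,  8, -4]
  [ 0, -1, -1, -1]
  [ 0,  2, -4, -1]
x^4 + 12*x^3 + 54*x^2 + 108*x + 81

Expanding det(x·I − A) (e.g. by cofactor expansion or by noting that A is similar to its Jordan form J, which has the same characteristic polynomial as A) gives
  χ_A(x) = x^4 + 12*x^3 + 54*x^2 + 108*x + 81
which factors as (x + 3)^4. The eigenvalues (with algebraic multiplicities) are λ = -3 with multiplicity 4.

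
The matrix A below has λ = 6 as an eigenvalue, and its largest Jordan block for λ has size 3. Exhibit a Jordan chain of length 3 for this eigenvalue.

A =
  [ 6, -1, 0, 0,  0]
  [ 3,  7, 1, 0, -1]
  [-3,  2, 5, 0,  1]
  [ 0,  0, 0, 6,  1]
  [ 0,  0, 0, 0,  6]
A Jordan chain for λ = 6 of length 3:
v_1 = (-3, 0, 9, 0, 0)ᵀ
v_2 = (0, 3, -3, 0, 0)ᵀ
v_3 = (1, 0, 0, 0, 0)ᵀ

Let N = A − (6)·I. We want v_3 with N^3 v_3 = 0 but N^2 v_3 ≠ 0; then v_{j-1} := N · v_j for j = 3, …, 2.

Pick v_3 = (1, 0, 0, 0, 0)ᵀ.
Then v_2 = N · v_3 = (0, 3, -3, 0, 0)ᵀ.
Then v_1 = N · v_2 = (-3, 0, 9, 0, 0)ᵀ.

Sanity check: (A − (6)·I) v_1 = (0, 0, 0, 0, 0)ᵀ = 0. ✓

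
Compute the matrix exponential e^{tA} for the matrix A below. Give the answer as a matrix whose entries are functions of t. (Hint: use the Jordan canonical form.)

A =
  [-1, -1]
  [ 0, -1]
e^{tA} =
  [exp(-t), -t*exp(-t)]
  [0, exp(-t)]

Strategy: write A = P · J · P⁻¹ where J is a Jordan canonical form, so e^{tA} = P · e^{tJ} · P⁻¹, and e^{tJ} can be computed block-by-block.

A has Jordan form
J =
  [-1,  1]
  [ 0, -1]
(up to reordering of blocks).

Per-block formulas:
  For a 2×2 Jordan block J_2(-1): exp(t · J_2(-1)) = e^(-1t)·(I + t·N), where N is the 2×2 nilpotent shift.

After assembling e^{tJ} and conjugating by P, we get:

e^{tA} =
  [exp(-t), -t*exp(-t)]
  [0, exp(-t)]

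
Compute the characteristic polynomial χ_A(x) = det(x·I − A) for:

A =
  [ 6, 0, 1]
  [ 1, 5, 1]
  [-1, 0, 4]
x^3 - 15*x^2 + 75*x - 125

Expanding det(x·I − A) (e.g. by cofactor expansion or by noting that A is similar to its Jordan form J, which has the same characteristic polynomial as A) gives
  χ_A(x) = x^3 - 15*x^2 + 75*x - 125
which factors as (x - 5)^3. The eigenvalues (with algebraic multiplicities) are λ = 5 with multiplicity 3.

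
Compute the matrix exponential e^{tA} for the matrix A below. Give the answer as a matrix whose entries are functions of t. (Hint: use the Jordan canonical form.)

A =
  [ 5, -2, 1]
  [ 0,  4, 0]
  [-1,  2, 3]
e^{tA} =
  [t*exp(4*t) + exp(4*t), -2*t*exp(4*t), t*exp(4*t)]
  [0, exp(4*t), 0]
  [-t*exp(4*t), 2*t*exp(4*t), -t*exp(4*t) + exp(4*t)]

Strategy: write A = P · J · P⁻¹ where J is a Jordan canonical form, so e^{tA} = P · e^{tJ} · P⁻¹, and e^{tJ} can be computed block-by-block.

A has Jordan form
J =
  [4, 1, 0]
  [0, 4, 0]
  [0, 0, 4]
(up to reordering of blocks).

Per-block formulas:
  For a 1×1 block at λ = 4: exp(t · [4]) = [e^(4t)].
  For a 2×2 Jordan block J_2(4): exp(t · J_2(4)) = e^(4t)·(I + t·N), where N is the 2×2 nilpotent shift.

After assembling e^{tJ} and conjugating by P, we get:

e^{tA} =
  [t*exp(4*t) + exp(4*t), -2*t*exp(4*t), t*exp(4*t)]
  [0, exp(4*t), 0]
  [-t*exp(4*t), 2*t*exp(4*t), -t*exp(4*t) + exp(4*t)]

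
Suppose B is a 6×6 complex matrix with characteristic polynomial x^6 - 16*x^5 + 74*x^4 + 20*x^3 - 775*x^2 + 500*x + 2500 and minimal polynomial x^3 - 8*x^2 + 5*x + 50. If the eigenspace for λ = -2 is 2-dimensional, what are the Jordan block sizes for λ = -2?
Block sizes for λ = -2: [1, 1]

Step 1 — from the characteristic polynomial, algebraic multiplicity of λ = -2 is 2. From dim ker(B − (-2)·I) = 2, there are exactly 2 Jordan blocks for λ = -2.
Step 2 — from the minimal polynomial, the factor (x + 2) tells us the largest block for λ = -2 has size 1.
Step 3 — with total size 2, 2 blocks, and largest block 1, the block sizes (in nonincreasing order) are [1, 1].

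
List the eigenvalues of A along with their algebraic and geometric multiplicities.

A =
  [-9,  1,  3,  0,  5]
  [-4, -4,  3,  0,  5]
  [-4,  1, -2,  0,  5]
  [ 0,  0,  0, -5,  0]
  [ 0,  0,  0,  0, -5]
λ = -5: alg = 5, geom = 4

Step 1 — factor the characteristic polynomial to read off the algebraic multiplicities:
  χ_A(x) = (x + 5)^5

Step 2 — compute geometric multiplicities via the rank-nullity identity g(λ) = n − rank(A − λI):
  rank(A − (-5)·I) = 1, so dim ker(A − (-5)·I) = n − 1 = 4

Summary:
  λ = -5: algebraic multiplicity = 5, geometric multiplicity = 4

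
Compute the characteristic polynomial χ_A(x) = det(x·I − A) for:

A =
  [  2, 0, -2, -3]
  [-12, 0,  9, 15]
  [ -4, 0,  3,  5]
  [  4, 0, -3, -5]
x^4

Expanding det(x·I − A) (e.g. by cofactor expansion or by noting that A is similar to its Jordan form J, which has the same characteristic polynomial as A) gives
  χ_A(x) = x^4
which factors as x^4. The eigenvalues (with algebraic multiplicities) are λ = 0 with multiplicity 4.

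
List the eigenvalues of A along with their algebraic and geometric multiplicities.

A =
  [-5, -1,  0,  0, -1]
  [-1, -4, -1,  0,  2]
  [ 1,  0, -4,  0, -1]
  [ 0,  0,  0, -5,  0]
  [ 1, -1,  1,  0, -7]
λ = -5: alg = 5, geom = 3

Step 1 — factor the characteristic polynomial to read off the algebraic multiplicities:
  χ_A(x) = (x + 5)^5

Step 2 — compute geometric multiplicities via the rank-nullity identity g(λ) = n − rank(A − λI):
  rank(A − (-5)·I) = 2, so dim ker(A − (-5)·I) = n − 2 = 3

Summary:
  λ = -5: algebraic multiplicity = 5, geometric multiplicity = 3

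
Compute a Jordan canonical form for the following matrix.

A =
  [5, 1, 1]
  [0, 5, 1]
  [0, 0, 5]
J_3(5)

The characteristic polynomial is
  det(x·I − A) = x^3 - 15*x^2 + 75*x - 125 = (x - 5)^3

Eigenvalues and multiplicities (the geometric multiplicity of λ is n − rank(A − λI), which equals the number of Jordan blocks for λ):
  λ = 5: algebraic multiplicity = 3, geometric multiplicity = 1

Determining the block sizes for each eigenvalue:
  λ = 5: one block (gm = 1), so the single block has size am = 3 → block sizes [3]

Assembling the blocks gives a Jordan form
J =
  [5, 1, 0]
  [0, 5, 1]
  [0, 0, 5]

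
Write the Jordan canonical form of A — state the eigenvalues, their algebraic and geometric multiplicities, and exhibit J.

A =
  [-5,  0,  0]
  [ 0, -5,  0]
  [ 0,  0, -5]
J_1(-5) ⊕ J_1(-5) ⊕ J_1(-5)

The characteristic polynomial is
  det(x·I − A) = x^3 + 15*x^2 + 75*x + 125 = (x + 5)^3

Eigenvalues and multiplicities (the geometric multiplicity of λ is n − rank(A − λI), which equals the number of Jordan blocks for λ):
  λ = -5: algebraic multiplicity = 3, geometric multiplicity = 3

Determining the block sizes for each eigenvalue:
  λ = -5: gm = am = 3, so every block has size 1 → block sizes [1, 1, 1]

Assembling the blocks gives a Jordan form
J =
  [-5,  0,  0]
  [ 0, -5,  0]
  [ 0,  0, -5]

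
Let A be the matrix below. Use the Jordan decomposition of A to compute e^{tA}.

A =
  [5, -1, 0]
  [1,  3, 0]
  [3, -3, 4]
e^{tA} =
  [t*exp(4*t) + exp(4*t), -t*exp(4*t), 0]
  [t*exp(4*t), -t*exp(4*t) + exp(4*t), 0]
  [3*t*exp(4*t), -3*t*exp(4*t), exp(4*t)]

Strategy: write A = P · J · P⁻¹ where J is a Jordan canonical form, so e^{tA} = P · e^{tJ} · P⁻¹, and e^{tJ} can be computed block-by-block.

A has Jordan form
J =
  [4, 1, 0]
  [0, 4, 0]
  [0, 0, 4]
(up to reordering of blocks).

Per-block formulas:
  For a 2×2 Jordan block J_2(4): exp(t · J_2(4)) = e^(4t)·(I + t·N), where N is the 2×2 nilpotent shift.
  For a 1×1 block at λ = 4: exp(t · [4]) = [e^(4t)].

After assembling e^{tJ} and conjugating by P, we get:

e^{tA} =
  [t*exp(4*t) + exp(4*t), -t*exp(4*t), 0]
  [t*exp(4*t), -t*exp(4*t) + exp(4*t), 0]
  [3*t*exp(4*t), -3*t*exp(4*t), exp(4*t)]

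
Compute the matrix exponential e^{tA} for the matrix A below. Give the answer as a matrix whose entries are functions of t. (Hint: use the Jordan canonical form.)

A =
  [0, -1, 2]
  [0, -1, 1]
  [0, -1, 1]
e^{tA} =
  [1, -t^2/2 - t, t^2/2 + 2*t]
  [0, 1 - t, t]
  [0, -t, t + 1]

Strategy: write A = P · J · P⁻¹ where J is a Jordan canonical form, so e^{tA} = P · e^{tJ} · P⁻¹, and e^{tJ} can be computed block-by-block.

A has Jordan form
J =
  [0, 1, 0]
  [0, 0, 1]
  [0, 0, 0]
(up to reordering of blocks).

Per-block formulas:
  For a 3×3 Jordan block J_3(0): exp(t · J_3(0)) = e^(0t)·(I + t·N + (t^2/2)·N^2), where N is the 3×3 nilpotent shift.

After assembling e^{tJ} and conjugating by P, we get:

e^{tA} =
  [1, -t^2/2 - t, t^2/2 + 2*t]
  [0, 1 - t, t]
  [0, -t, t + 1]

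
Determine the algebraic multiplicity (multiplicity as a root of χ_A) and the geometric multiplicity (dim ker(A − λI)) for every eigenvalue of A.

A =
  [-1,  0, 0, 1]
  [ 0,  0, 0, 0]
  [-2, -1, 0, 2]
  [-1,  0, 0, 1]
λ = 0: alg = 4, geom = 2

Step 1 — factor the characteristic polynomial to read off the algebraic multiplicities:
  χ_A(x) = x^4

Step 2 — compute geometric multiplicities via the rank-nullity identity g(λ) = n − rank(A − λI):
  rank(A − (0)·I) = 2, so dim ker(A − (0)·I) = n − 2 = 2

Summary:
  λ = 0: algebraic multiplicity = 4, geometric multiplicity = 2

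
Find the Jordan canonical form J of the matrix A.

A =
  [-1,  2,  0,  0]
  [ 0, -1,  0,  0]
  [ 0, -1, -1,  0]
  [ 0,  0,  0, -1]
J_2(-1) ⊕ J_1(-1) ⊕ J_1(-1)

The characteristic polynomial is
  det(x·I − A) = x^4 + 4*x^3 + 6*x^2 + 4*x + 1 = (x + 1)^4

Eigenvalues and multiplicities (the geometric multiplicity of λ is n − rank(A − λI), which equals the number of Jordan blocks for λ):
  λ = -1: algebraic multiplicity = 4, geometric multiplicity = 3

Determining the block sizes for each eigenvalue:
  λ = -1: 3 blocks summing to 4 forces exactly one block of size 2 and the rest size 1 → block sizes [2, 1, 1]

Assembling the blocks gives a Jordan form
J =
  [-1,  1,  0,  0]
  [ 0, -1,  0,  0]
  [ 0,  0, -1,  0]
  [ 0,  0,  0, -1]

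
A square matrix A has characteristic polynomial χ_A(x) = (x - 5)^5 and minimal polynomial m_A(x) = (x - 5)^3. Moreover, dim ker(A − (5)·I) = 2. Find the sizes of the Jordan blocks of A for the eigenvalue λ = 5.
Block sizes for λ = 5: [3, 2]

Step 1 — from the characteristic polynomial, algebraic multiplicity of λ = 5 is 5. From dim ker(A − (5)·I) = 2, there are exactly 2 Jordan blocks for λ = 5.
Step 2 — from the minimal polynomial, the factor (x − 5)^3 tells us the largest block for λ = 5 has size 3.
Step 3 — with total size 5, 2 blocks, and largest block 3, the block sizes (in nonincreasing order) are [3, 2].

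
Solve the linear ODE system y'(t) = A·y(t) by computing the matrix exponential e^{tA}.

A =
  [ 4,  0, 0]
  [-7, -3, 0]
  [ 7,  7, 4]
e^{tA} =
  [exp(4*t), 0, 0]
  [-exp(4*t) + exp(-3*t), exp(-3*t), 0]
  [exp(4*t) - exp(-3*t), exp(4*t) - exp(-3*t), exp(4*t)]

Strategy: write A = P · J · P⁻¹ where J is a Jordan canonical form, so e^{tA} = P · e^{tJ} · P⁻¹, and e^{tJ} can be computed block-by-block.

A has Jordan form
J =
  [-3, 0, 0]
  [ 0, 4, 0]
  [ 0, 0, 4]
(up to reordering of blocks).

Per-block formulas:
  For a 1×1 block at λ = 4: exp(t · [4]) = [e^(4t)].
  For a 1×1 block at λ = -3: exp(t · [-3]) = [e^(-3t)].

After assembling e^{tJ} and conjugating by P, we get:

e^{tA} =
  [exp(4*t), 0, 0]
  [-exp(4*t) + exp(-3*t), exp(-3*t), 0]
  [exp(4*t) - exp(-3*t), exp(4*t) - exp(-3*t), exp(4*t)]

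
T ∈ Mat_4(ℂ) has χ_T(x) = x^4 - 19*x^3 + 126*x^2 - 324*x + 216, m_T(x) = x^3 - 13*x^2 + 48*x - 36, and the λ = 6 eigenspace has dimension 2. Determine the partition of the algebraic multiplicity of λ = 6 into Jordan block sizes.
Block sizes for λ = 6: [2, 1]

Step 1 — from the characteristic polynomial, algebraic multiplicity of λ = 6 is 3. From dim ker(T − (6)·I) = 2, there are exactly 2 Jordan blocks for λ = 6.
Step 2 — from the minimal polynomial, the factor (x − 6)^2 tells us the largest block for λ = 6 has size 2.
Step 3 — with total size 3, 2 blocks, and largest block 2, the block sizes (in nonincreasing order) are [2, 1].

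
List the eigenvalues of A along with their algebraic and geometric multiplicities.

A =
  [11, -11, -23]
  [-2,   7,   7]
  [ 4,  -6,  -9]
λ = 3: alg = 3, geom = 1

Step 1 — factor the characteristic polynomial to read off the algebraic multiplicities:
  χ_A(x) = (x - 3)^3

Step 2 — compute geometric multiplicities via the rank-nullity identity g(λ) = n − rank(A − λI):
  rank(A − (3)·I) = 2, so dim ker(A − (3)·I) = n − 2 = 1

Summary:
  λ = 3: algebraic multiplicity = 3, geometric multiplicity = 1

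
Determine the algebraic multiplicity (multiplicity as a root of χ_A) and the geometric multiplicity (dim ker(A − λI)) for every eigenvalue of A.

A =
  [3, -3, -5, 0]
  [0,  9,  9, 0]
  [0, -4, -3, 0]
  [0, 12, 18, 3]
λ = 3: alg = 4, geom = 2

Step 1 — factor the characteristic polynomial to read off the algebraic multiplicities:
  χ_A(x) = (x - 3)^4

Step 2 — compute geometric multiplicities via the rank-nullity identity g(λ) = n − rank(A − λI):
  rank(A − (3)·I) = 2, so dim ker(A − (3)·I) = n − 2 = 2

Summary:
  λ = 3: algebraic multiplicity = 4, geometric multiplicity = 2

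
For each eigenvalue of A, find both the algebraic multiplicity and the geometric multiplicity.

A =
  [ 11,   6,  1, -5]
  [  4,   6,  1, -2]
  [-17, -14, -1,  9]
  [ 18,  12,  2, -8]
λ = 2: alg = 4, geom = 2

Step 1 — factor the characteristic polynomial to read off the algebraic multiplicities:
  χ_A(x) = (x - 2)^4

Step 2 — compute geometric multiplicities via the rank-nullity identity g(λ) = n − rank(A − λI):
  rank(A − (2)·I) = 2, so dim ker(A − (2)·I) = n − 2 = 2

Summary:
  λ = 2: algebraic multiplicity = 4, geometric multiplicity = 2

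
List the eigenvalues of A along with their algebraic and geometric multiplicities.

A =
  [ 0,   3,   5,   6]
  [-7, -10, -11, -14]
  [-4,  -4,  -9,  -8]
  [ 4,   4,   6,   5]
λ = -5: alg = 1, geom = 1; λ = -3: alg = 3, geom = 2

Step 1 — factor the characteristic polynomial to read off the algebraic multiplicities:
  χ_A(x) = (x + 3)^3*(x + 5)

Step 2 — compute geometric multiplicities via the rank-nullity identity g(λ) = n − rank(A − λI):
  rank(A − (-5)·I) = 3, so dim ker(A − (-5)·I) = n − 3 = 1
  rank(A − (-3)·I) = 2, so dim ker(A − (-3)·I) = n − 2 = 2

Summary:
  λ = -5: algebraic multiplicity = 1, geometric multiplicity = 1
  λ = -3: algebraic multiplicity = 3, geometric multiplicity = 2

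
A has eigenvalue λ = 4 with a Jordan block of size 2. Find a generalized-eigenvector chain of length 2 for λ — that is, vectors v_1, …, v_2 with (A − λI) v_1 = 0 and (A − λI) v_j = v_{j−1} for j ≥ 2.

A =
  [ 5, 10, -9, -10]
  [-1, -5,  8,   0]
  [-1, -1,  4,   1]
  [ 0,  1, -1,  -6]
A Jordan chain for λ = 4 of length 2:
v_1 = (1, -1, -1, 0)ᵀ
v_2 = (1, 0, 0, 0)ᵀ

Let N = A − (4)·I. We want v_2 with N^2 v_2 = 0 but N^1 v_2 ≠ 0; then v_{j-1} := N · v_j for j = 2, …, 2.

Pick v_2 = (1, 0, 0, 0)ᵀ.
Then v_1 = N · v_2 = (1, -1, -1, 0)ᵀ.

Sanity check: (A − (4)·I) v_1 = (0, 0, 0, 0)ᵀ = 0. ✓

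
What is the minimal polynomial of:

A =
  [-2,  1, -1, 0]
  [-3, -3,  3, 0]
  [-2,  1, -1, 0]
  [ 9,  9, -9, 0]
x^3 + 6*x^2 + 9*x

The characteristic polynomial is χ_A(x) = x^2*(x + 3)^2, so the eigenvalues are known. The minimal polynomial is
  m_A(x) = Π_λ (x − λ)^{k_λ}
where k_λ is the size of the *largest* Jordan block for λ (equivalently, the smallest k with (A − λI)^k v = 0 for every generalised eigenvector v of λ).

  λ = -3: largest Jordan block has size 2, contributing (x + 3)^2
  λ = 0: largest Jordan block has size 1, contributing (x − 0)

So m_A(x) = x*(x + 3)^2 = x^3 + 6*x^2 + 9*x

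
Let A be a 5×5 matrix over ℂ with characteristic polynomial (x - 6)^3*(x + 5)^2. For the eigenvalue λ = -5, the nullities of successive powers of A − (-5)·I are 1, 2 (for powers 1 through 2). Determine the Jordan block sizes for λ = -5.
Block sizes for λ = -5: [2]

From the dimensions of kernels of powers, the number of Jordan blocks of size at least j is d_j − d_{j−1} where d_j = dim ker(N^j) (with d_0 = 0). Computing the differences gives [1, 1].
The number of blocks of size exactly k is (#blocks of size ≥ k) − (#blocks of size ≥ k + 1), so the partition is: 1 block(s) of size 2.
In nonincreasing order the block sizes are [2].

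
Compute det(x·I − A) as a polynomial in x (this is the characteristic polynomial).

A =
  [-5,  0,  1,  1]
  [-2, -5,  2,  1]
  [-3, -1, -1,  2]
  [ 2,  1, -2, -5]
x^4 + 16*x^3 + 96*x^2 + 256*x + 256

Expanding det(x·I − A) (e.g. by cofactor expansion or by noting that A is similar to its Jordan form J, which has the same characteristic polynomial as A) gives
  χ_A(x) = x^4 + 16*x^3 + 96*x^2 + 256*x + 256
which factors as (x + 4)^4. The eigenvalues (with algebraic multiplicities) are λ = -4 with multiplicity 4.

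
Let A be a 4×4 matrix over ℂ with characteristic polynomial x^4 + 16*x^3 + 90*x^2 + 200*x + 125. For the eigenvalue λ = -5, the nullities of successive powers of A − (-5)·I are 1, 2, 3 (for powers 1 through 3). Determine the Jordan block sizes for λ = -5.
Block sizes for λ = -5: [3]

From the dimensions of kernels of powers, the number of Jordan blocks of size at least j is d_j − d_{j−1} where d_j = dim ker(N^j) (with d_0 = 0). Computing the differences gives [1, 1, 1].
The number of blocks of size exactly k is (#blocks of size ≥ k) − (#blocks of size ≥ k + 1), so the partition is: 1 block(s) of size 3.
In nonincreasing order the block sizes are [3].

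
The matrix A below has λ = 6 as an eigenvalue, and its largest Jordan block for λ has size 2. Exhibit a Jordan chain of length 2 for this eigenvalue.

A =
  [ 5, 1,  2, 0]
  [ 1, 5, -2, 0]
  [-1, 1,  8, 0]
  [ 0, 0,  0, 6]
A Jordan chain for λ = 6 of length 2:
v_1 = (-1, 1, -1, 0)ᵀ
v_2 = (1, 0, 0, 0)ᵀ

Let N = A − (6)·I. We want v_2 with N^2 v_2 = 0 but N^1 v_2 ≠ 0; then v_{j-1} := N · v_j for j = 2, …, 2.

Pick v_2 = (1, 0, 0, 0)ᵀ.
Then v_1 = N · v_2 = (-1, 1, -1, 0)ᵀ.

Sanity check: (A − (6)·I) v_1 = (0, 0, 0, 0)ᵀ = 0. ✓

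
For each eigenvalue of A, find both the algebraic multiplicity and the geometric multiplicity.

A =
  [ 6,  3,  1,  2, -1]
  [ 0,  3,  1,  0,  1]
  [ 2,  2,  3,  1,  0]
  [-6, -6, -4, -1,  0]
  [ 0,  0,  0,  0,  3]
λ = 2: alg = 1, geom = 1; λ = 3: alg = 4, geom = 2

Step 1 — factor the characteristic polynomial to read off the algebraic multiplicities:
  χ_A(x) = (x - 3)^4*(x - 2)

Step 2 — compute geometric multiplicities via the rank-nullity identity g(λ) = n − rank(A − λI):
  rank(A − (2)·I) = 4, so dim ker(A − (2)·I) = n − 4 = 1
  rank(A − (3)·I) = 3, so dim ker(A − (3)·I) = n − 3 = 2

Summary:
  λ = 2: algebraic multiplicity = 1, geometric multiplicity = 1
  λ = 3: algebraic multiplicity = 4, geometric multiplicity = 2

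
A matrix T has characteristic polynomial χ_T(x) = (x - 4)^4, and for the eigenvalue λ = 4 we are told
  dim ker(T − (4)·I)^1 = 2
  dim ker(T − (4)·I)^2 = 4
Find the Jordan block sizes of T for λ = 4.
Block sizes for λ = 4: [2, 2]

From the dimensions of kernels of powers, the number of Jordan blocks of size at least j is d_j − d_{j−1} where d_j = dim ker(N^j) (with d_0 = 0). Computing the differences gives [2, 2].
The number of blocks of size exactly k is (#blocks of size ≥ k) − (#blocks of size ≥ k + 1), so the partition is: 2 block(s) of size 2.
In nonincreasing order the block sizes are [2, 2].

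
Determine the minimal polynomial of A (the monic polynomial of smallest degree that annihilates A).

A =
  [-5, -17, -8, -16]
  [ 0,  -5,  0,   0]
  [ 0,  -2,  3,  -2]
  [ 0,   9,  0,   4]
x^4 + 3*x^3 - 33*x^2 - 55*x + 300

The characteristic polynomial is χ_A(x) = (x - 4)*(x - 3)*(x + 5)^2, so the eigenvalues are known. The minimal polynomial is
  m_A(x) = Π_λ (x − λ)^{k_λ}
where k_λ is the size of the *largest* Jordan block for λ (equivalently, the smallest k with (A − λI)^k v = 0 for every generalised eigenvector v of λ).

  λ = -5: largest Jordan block has size 2, contributing (x + 5)^2
  λ = 3: largest Jordan block has size 1, contributing (x − 3)
  λ = 4: largest Jordan block has size 1, contributing (x − 4)

So m_A(x) = (x - 4)*(x - 3)*(x + 5)^2 = x^4 + 3*x^3 - 33*x^2 - 55*x + 300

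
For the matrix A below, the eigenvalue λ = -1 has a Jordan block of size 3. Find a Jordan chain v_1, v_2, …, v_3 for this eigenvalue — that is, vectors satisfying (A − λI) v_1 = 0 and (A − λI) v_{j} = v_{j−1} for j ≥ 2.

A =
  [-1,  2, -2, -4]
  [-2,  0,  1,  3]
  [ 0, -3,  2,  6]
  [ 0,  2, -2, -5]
A Jordan chain for λ = -1 of length 3:
v_1 = (-4, -2, 6, -4)ᵀ
v_2 = (0, -2, 0, 0)ᵀ
v_3 = (1, 0, 0, 0)ᵀ

Let N = A − (-1)·I. We want v_3 with N^3 v_3 = 0 but N^2 v_3 ≠ 0; then v_{j-1} := N · v_j for j = 3, …, 2.

Pick v_3 = (1, 0, 0, 0)ᵀ.
Then v_2 = N · v_3 = (0, -2, 0, 0)ᵀ.
Then v_1 = N · v_2 = (-4, -2, 6, -4)ᵀ.

Sanity check: (A − (-1)·I) v_1 = (0, 0, 0, 0)ᵀ = 0. ✓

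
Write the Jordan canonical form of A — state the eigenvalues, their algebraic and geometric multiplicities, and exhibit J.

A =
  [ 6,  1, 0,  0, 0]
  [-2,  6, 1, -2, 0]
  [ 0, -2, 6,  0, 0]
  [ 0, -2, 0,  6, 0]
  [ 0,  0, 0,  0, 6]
J_3(6) ⊕ J_1(6) ⊕ J_1(6)

The characteristic polynomial is
  det(x·I − A) = x^5 - 30*x^4 + 360*x^3 - 2160*x^2 + 6480*x - 7776 = (x - 6)^5

Eigenvalues and multiplicities (the geometric multiplicity of λ is n − rank(A − λI), which equals the number of Jordan blocks for λ):
  λ = 6: algebraic multiplicity = 5, geometric multiplicity = 3

Determining the block sizes for each eigenvalue:
  λ = 6: with am = 5 and gm = 3, the partition is not yet determined (e.g. several partitions of 5 into 3 parts exist). Let N = A − (6)·I. Computing rank(N^1) = 2, rank(N^2) = 1, rank(N^3) = 0; the number of blocks of size ≥ j is rank(N^{j−1}) − rank(N^j), giving [3, 1, 1]. So we have 1 block(s) of size 3, 2 block(s) of size 1 → block sizes [3, 1, 1]

Assembling the blocks gives a Jordan form
J =
  [6, 1, 0, 0, 0]
  [0, 6, 1, 0, 0]
  [0, 0, 6, 0, 0]
  [0, 0, 0, 6, 0]
  [0, 0, 0, 0, 6]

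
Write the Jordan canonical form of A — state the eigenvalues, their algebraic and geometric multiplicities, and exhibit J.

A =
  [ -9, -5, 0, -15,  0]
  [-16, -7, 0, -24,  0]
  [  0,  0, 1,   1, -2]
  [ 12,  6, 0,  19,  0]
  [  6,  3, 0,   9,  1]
J_2(1) ⊕ J_2(1) ⊕ J_1(1)

The characteristic polynomial is
  det(x·I − A) = x^5 - 5*x^4 + 10*x^3 - 10*x^2 + 5*x - 1 = (x - 1)^5

Eigenvalues and multiplicities (the geometric multiplicity of λ is n − rank(A − λI), which equals the number of Jordan blocks for λ):
  λ = 1: algebraic multiplicity = 5, geometric multiplicity = 3

Determining the block sizes for each eigenvalue:
  λ = 1: with am = 5 and gm = 3, the partition is not yet determined (e.g. several partitions of 5 into 3 parts exist). Let N = A − (1)·I. Computing rank(N^1) = 2, rank(N^2) = 0; the number of blocks of size ≥ j is rank(N^{j−1}) − rank(N^j), giving [3, 2]. So we have 2 block(s) of size 2, 1 block(s) of size 1 → block sizes [2, 2, 1]

Assembling the blocks gives a Jordan form
J =
  [1, 1, 0, 0, 0]
  [0, 1, 0, 0, 0]
  [0, 0, 1, 1, 0]
  [0, 0, 0, 1, 0]
  [0, 0, 0, 0, 1]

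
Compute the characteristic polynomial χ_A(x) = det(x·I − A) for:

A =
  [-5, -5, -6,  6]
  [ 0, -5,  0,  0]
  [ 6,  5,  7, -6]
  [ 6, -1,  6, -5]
x^4 + 8*x^3 + 6*x^2 - 40*x + 25

Expanding det(x·I − A) (e.g. by cofactor expansion or by noting that A is similar to its Jordan form J, which has the same characteristic polynomial as A) gives
  χ_A(x) = x^4 + 8*x^3 + 6*x^2 - 40*x + 25
which factors as (x - 1)^2*(x + 5)^2. The eigenvalues (with algebraic multiplicities) are λ = -5 with multiplicity 2, λ = 1 with multiplicity 2.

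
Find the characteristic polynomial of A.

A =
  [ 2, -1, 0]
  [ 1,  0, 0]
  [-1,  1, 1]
x^3 - 3*x^2 + 3*x - 1

Expanding det(x·I − A) (e.g. by cofactor expansion or by noting that A is similar to its Jordan form J, which has the same characteristic polynomial as A) gives
  χ_A(x) = x^3 - 3*x^2 + 3*x - 1
which factors as (x - 1)^3. The eigenvalues (with algebraic multiplicities) are λ = 1 with multiplicity 3.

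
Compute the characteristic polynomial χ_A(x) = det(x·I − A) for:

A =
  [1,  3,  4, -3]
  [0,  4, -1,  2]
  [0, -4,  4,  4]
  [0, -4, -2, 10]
x^4 - 19*x^3 + 126*x^2 - 324*x + 216

Expanding det(x·I − A) (e.g. by cofactor expansion or by noting that A is similar to its Jordan form J, which has the same characteristic polynomial as A) gives
  χ_A(x) = x^4 - 19*x^3 + 126*x^2 - 324*x + 216
which factors as (x - 6)^3*(x - 1). The eigenvalues (with algebraic multiplicities) are λ = 1 with multiplicity 1, λ = 6 with multiplicity 3.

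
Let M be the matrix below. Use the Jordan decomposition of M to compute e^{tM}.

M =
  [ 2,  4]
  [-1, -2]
e^{tM} =
  [2*t + 1, 4*t]
  [-t, 1 - 2*t]

Strategy: write M = P · J · P⁻¹ where J is a Jordan canonical form, so e^{tM} = P · e^{tJ} · P⁻¹, and e^{tJ} can be computed block-by-block.

M has Jordan form
J =
  [0, 1]
  [0, 0]
(up to reordering of blocks).

Per-block formulas:
  For a 2×2 Jordan block J_2(0): exp(t · J_2(0)) = e^(0t)·(I + t·N), where N is the 2×2 nilpotent shift.

After assembling e^{tJ} and conjugating by P, we get:

e^{tM} =
  [2*t + 1, 4*t]
  [-t, 1 - 2*t]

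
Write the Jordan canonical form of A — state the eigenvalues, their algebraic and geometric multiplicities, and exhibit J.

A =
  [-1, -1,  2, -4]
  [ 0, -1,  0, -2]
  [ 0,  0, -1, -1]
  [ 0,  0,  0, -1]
J_2(-1) ⊕ J_2(-1)

The characteristic polynomial is
  det(x·I − A) = x^4 + 4*x^3 + 6*x^2 + 4*x + 1 = (x + 1)^4

Eigenvalues and multiplicities (the geometric multiplicity of λ is n − rank(A − λI), which equals the number of Jordan blocks for λ):
  λ = -1: algebraic multiplicity = 4, geometric multiplicity = 2

Determining the block sizes for each eigenvalue:
  λ = -1: with am = 4 and gm = 2, the partition is not yet determined (e.g. several partitions of 4 into 2 parts exist). Let N = A − (-1)·I. Computing rank(N^1) = 2, rank(N^2) = 0; the number of blocks of size ≥ j is rank(N^{j−1}) − rank(N^j), giving [2, 2]. So we have 2 block(s) of size 2 → block sizes [2, 2]

Assembling the blocks gives a Jordan form
J =
  [-1,  1,  0,  0]
  [ 0, -1,  0,  0]
  [ 0,  0, -1,  1]
  [ 0,  0,  0, -1]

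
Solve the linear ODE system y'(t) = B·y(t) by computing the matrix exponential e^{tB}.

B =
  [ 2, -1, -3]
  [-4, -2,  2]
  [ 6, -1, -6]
e^{tB} =
  [t^2*exp(-2*t) + 4*t*exp(-2*t) + exp(-2*t), -t^2*exp(-2*t)/2 - t*exp(-2*t), -t^2*exp(-2*t) - 3*t*exp(-2*t)]
  [-2*t^2*exp(-2*t) - 4*t*exp(-2*t), t^2*exp(-2*t) + exp(-2*t), 2*t^2*exp(-2*t) + 2*t*exp(-2*t)]
  [2*t^2*exp(-2*t) + 6*t*exp(-2*t), -t^2*exp(-2*t) - t*exp(-2*t), -2*t^2*exp(-2*t) - 4*t*exp(-2*t) + exp(-2*t)]

Strategy: write B = P · J · P⁻¹ where J is a Jordan canonical form, so e^{tB} = P · e^{tJ} · P⁻¹, and e^{tJ} can be computed block-by-block.

B has Jordan form
J =
  [-2,  1,  0]
  [ 0, -2,  1]
  [ 0,  0, -2]
(up to reordering of blocks).

Per-block formulas:
  For a 3×3 Jordan block J_3(-2): exp(t · J_3(-2)) = e^(-2t)·(I + t·N + (t^2/2)·N^2), where N is the 3×3 nilpotent shift.

After assembling e^{tJ} and conjugating by P, we get:

e^{tB} =
  [t^2*exp(-2*t) + 4*t*exp(-2*t) + exp(-2*t), -t^2*exp(-2*t)/2 - t*exp(-2*t), -t^2*exp(-2*t) - 3*t*exp(-2*t)]
  [-2*t^2*exp(-2*t) - 4*t*exp(-2*t), t^2*exp(-2*t) + exp(-2*t), 2*t^2*exp(-2*t) + 2*t*exp(-2*t)]
  [2*t^2*exp(-2*t) + 6*t*exp(-2*t), -t^2*exp(-2*t) - t*exp(-2*t), -2*t^2*exp(-2*t) - 4*t*exp(-2*t) + exp(-2*t)]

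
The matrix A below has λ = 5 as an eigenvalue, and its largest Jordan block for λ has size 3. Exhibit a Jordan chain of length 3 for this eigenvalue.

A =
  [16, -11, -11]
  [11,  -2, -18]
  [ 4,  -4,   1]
A Jordan chain for λ = 5 of length 3:
v_1 = (-44, -28, -16)ᵀ
v_2 = (11, 11, 4)ᵀ
v_3 = (1, 0, 0)ᵀ

Let N = A − (5)·I. We want v_3 with N^3 v_3 = 0 but N^2 v_3 ≠ 0; then v_{j-1} := N · v_j for j = 3, …, 2.

Pick v_3 = (1, 0, 0)ᵀ.
Then v_2 = N · v_3 = (11, 11, 4)ᵀ.
Then v_1 = N · v_2 = (-44, -28, -16)ᵀ.

Sanity check: (A − (5)·I) v_1 = (0, 0, 0)ᵀ = 0. ✓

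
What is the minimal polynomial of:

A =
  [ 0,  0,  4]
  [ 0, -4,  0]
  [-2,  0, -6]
x^2 + 6*x + 8

The characteristic polynomial is χ_A(x) = (x + 2)*(x + 4)^2, so the eigenvalues are known. The minimal polynomial is
  m_A(x) = Π_λ (x − λ)^{k_λ}
where k_λ is the size of the *largest* Jordan block for λ (equivalently, the smallest k with (A − λI)^k v = 0 for every generalised eigenvector v of λ).

  λ = -4: largest Jordan block has size 1, contributing (x + 4)
  λ = -2: largest Jordan block has size 1, contributing (x + 2)

So m_A(x) = (x + 2)*(x + 4) = x^2 + 6*x + 8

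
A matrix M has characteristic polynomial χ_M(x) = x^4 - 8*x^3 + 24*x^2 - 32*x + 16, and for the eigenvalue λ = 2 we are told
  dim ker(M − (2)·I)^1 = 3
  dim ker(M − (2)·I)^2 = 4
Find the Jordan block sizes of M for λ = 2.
Block sizes for λ = 2: [2, 1, 1]

From the dimensions of kernels of powers, the number of Jordan blocks of size at least j is d_j − d_{j−1} where d_j = dim ker(N^j) (with d_0 = 0). Computing the differences gives [3, 1].
The number of blocks of size exactly k is (#blocks of size ≥ k) − (#blocks of size ≥ k + 1), so the partition is: 2 block(s) of size 1, 1 block(s) of size 2.
In nonincreasing order the block sizes are [2, 1, 1].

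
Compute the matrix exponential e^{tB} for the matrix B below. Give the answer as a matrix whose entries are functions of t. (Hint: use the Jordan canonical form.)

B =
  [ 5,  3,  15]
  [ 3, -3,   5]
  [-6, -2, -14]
e^{tB} =
  [9*t*exp(-4*t) + exp(-4*t), 3*t*exp(-4*t), 15*t*exp(-4*t)]
  [3*t*exp(-4*t), t*exp(-4*t) + exp(-4*t), 5*t*exp(-4*t)]
  [-6*t*exp(-4*t), -2*t*exp(-4*t), -10*t*exp(-4*t) + exp(-4*t)]

Strategy: write B = P · J · P⁻¹ where J is a Jordan canonical form, so e^{tB} = P · e^{tJ} · P⁻¹, and e^{tJ} can be computed block-by-block.

B has Jordan form
J =
  [-4,  1,  0]
  [ 0, -4,  0]
  [ 0,  0, -4]
(up to reordering of blocks).

Per-block formulas:
  For a 1×1 block at λ = -4: exp(t · [-4]) = [e^(-4t)].
  For a 2×2 Jordan block J_2(-4): exp(t · J_2(-4)) = e^(-4t)·(I + t·N), where N is the 2×2 nilpotent shift.

After assembling e^{tJ} and conjugating by P, we get:

e^{tB} =
  [9*t*exp(-4*t) + exp(-4*t), 3*t*exp(-4*t), 15*t*exp(-4*t)]
  [3*t*exp(-4*t), t*exp(-4*t) + exp(-4*t), 5*t*exp(-4*t)]
  [-6*t*exp(-4*t), -2*t*exp(-4*t), -10*t*exp(-4*t) + exp(-4*t)]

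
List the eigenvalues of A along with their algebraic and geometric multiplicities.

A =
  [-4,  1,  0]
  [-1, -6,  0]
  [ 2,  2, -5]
λ = -5: alg = 3, geom = 2

Step 1 — factor the characteristic polynomial to read off the algebraic multiplicities:
  χ_A(x) = (x + 5)^3

Step 2 — compute geometric multiplicities via the rank-nullity identity g(λ) = n − rank(A − λI):
  rank(A − (-5)·I) = 1, so dim ker(A − (-5)·I) = n − 1 = 2

Summary:
  λ = -5: algebraic multiplicity = 3, geometric multiplicity = 2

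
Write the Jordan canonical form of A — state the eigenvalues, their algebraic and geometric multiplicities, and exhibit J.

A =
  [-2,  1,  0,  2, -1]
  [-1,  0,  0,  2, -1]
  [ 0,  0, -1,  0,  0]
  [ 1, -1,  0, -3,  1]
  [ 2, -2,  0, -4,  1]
J_2(-1) ⊕ J_1(-1) ⊕ J_1(-1) ⊕ J_1(-1)

The characteristic polynomial is
  det(x·I − A) = x^5 + 5*x^4 + 10*x^3 + 10*x^2 + 5*x + 1 = (x + 1)^5

Eigenvalues and multiplicities (the geometric multiplicity of λ is n − rank(A − λI), which equals the number of Jordan blocks for λ):
  λ = -1: algebraic multiplicity = 5, geometric multiplicity = 4

Determining the block sizes for each eigenvalue:
  λ = -1: 4 blocks summing to 5 forces exactly one block of size 2 and the rest size 1 → block sizes [2, 1, 1, 1]

Assembling the blocks gives a Jordan form
J =
  [-1,  1,  0,  0,  0]
  [ 0, -1,  0,  0,  0]
  [ 0,  0, -1,  0,  0]
  [ 0,  0,  0, -1,  0]
  [ 0,  0,  0,  0, -1]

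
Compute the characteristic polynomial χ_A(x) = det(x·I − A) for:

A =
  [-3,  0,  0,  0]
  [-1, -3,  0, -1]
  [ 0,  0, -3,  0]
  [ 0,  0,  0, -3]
x^4 + 12*x^3 + 54*x^2 + 108*x + 81

Expanding det(x·I − A) (e.g. by cofactor expansion or by noting that A is similar to its Jordan form J, which has the same characteristic polynomial as A) gives
  χ_A(x) = x^4 + 12*x^3 + 54*x^2 + 108*x + 81
which factors as (x + 3)^4. The eigenvalues (with algebraic multiplicities) are λ = -3 with multiplicity 4.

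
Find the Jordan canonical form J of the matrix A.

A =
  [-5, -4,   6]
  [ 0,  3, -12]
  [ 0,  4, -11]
J_1(-5) ⊕ J_1(-5) ⊕ J_1(-3)

The characteristic polynomial is
  det(x·I − A) = x^3 + 13*x^2 + 55*x + 75 = (x + 3)*(x + 5)^2

Eigenvalues and multiplicities (the geometric multiplicity of λ is n − rank(A − λI), which equals the number of Jordan blocks for λ):
  λ = -5: algebraic multiplicity = 2, geometric multiplicity = 2
  λ = -3: algebraic multiplicity = 1, geometric multiplicity = 1

Determining the block sizes for each eigenvalue:
  λ = -5: gm = am = 2, so every block has size 1 → block sizes [1, 1]
  λ = -3: one block (gm = 1), so the single block has size am = 1 → block sizes [1]

Assembling the blocks gives a Jordan form
J =
  [-5,  0,  0]
  [ 0, -5,  0]
  [ 0,  0, -3]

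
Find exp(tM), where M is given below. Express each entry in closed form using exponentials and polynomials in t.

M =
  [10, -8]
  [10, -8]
e^{tM} =
  [5*exp(2*t) - 4, 4 - 4*exp(2*t)]
  [5*exp(2*t) - 5, 5 - 4*exp(2*t)]

Strategy: write M = P · J · P⁻¹ where J is a Jordan canonical form, so e^{tM} = P · e^{tJ} · P⁻¹, and e^{tJ} can be computed block-by-block.

M has Jordan form
J =
  [0, 0]
  [0, 2]
(up to reordering of blocks).

Per-block formulas:
  For a 1×1 block at λ = 2: exp(t · [2]) = [e^(2t)].
  For a 1×1 block at λ = 0: exp(t · [0]) = [e^(0t)].

After assembling e^{tJ} and conjugating by P, we get:

e^{tM} =
  [5*exp(2*t) - 4, 4 - 4*exp(2*t)]
  [5*exp(2*t) - 5, 5 - 4*exp(2*t)]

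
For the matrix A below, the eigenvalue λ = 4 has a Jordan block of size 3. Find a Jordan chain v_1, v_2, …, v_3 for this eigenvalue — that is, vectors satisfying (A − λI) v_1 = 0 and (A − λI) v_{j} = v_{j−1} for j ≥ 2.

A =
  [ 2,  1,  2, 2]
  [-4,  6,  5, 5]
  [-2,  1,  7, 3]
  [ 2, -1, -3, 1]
A Jordan chain for λ = 4 of length 3:
v_1 = (1, 2, 1, -1)ᵀ
v_2 = (2, 5, 3, -3)ᵀ
v_3 = (0, 0, 1, 0)ᵀ

Let N = A − (4)·I. We want v_3 with N^3 v_3 = 0 but N^2 v_3 ≠ 0; then v_{j-1} := N · v_j for j = 3, …, 2.

Pick v_3 = (0, 0, 1, 0)ᵀ.
Then v_2 = N · v_3 = (2, 5, 3, -3)ᵀ.
Then v_1 = N · v_2 = (1, 2, 1, -1)ᵀ.

Sanity check: (A − (4)·I) v_1 = (0, 0, 0, 0)ᵀ = 0. ✓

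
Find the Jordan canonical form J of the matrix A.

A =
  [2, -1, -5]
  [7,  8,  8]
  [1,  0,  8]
J_3(6)

The characteristic polynomial is
  det(x·I − A) = x^3 - 18*x^2 + 108*x - 216 = (x - 6)^3

Eigenvalues and multiplicities (the geometric multiplicity of λ is n − rank(A − λI), which equals the number of Jordan blocks for λ):
  λ = 6: algebraic multiplicity = 3, geometric multiplicity = 1

Determining the block sizes for each eigenvalue:
  λ = 6: one block (gm = 1), so the single block has size am = 3 → block sizes [3]

Assembling the blocks gives a Jordan form
J =
  [6, 1, 0]
  [0, 6, 1]
  [0, 0, 6]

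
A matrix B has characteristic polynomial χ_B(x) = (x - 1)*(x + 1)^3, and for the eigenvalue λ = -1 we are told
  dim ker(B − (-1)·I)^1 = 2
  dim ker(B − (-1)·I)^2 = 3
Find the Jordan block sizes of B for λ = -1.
Block sizes for λ = -1: [2, 1]

From the dimensions of kernels of powers, the number of Jordan blocks of size at least j is d_j − d_{j−1} where d_j = dim ker(N^j) (with d_0 = 0). Computing the differences gives [2, 1].
The number of blocks of size exactly k is (#blocks of size ≥ k) − (#blocks of size ≥ k + 1), so the partition is: 1 block(s) of size 1, 1 block(s) of size 2.
In nonincreasing order the block sizes are [2, 1].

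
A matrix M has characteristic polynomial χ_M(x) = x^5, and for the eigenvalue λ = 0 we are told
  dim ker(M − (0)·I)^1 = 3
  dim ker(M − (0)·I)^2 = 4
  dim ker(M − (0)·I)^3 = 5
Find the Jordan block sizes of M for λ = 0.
Block sizes for λ = 0: [3, 1, 1]

From the dimensions of kernels of powers, the number of Jordan blocks of size at least j is d_j − d_{j−1} where d_j = dim ker(N^j) (with d_0 = 0). Computing the differences gives [3, 1, 1].
The number of blocks of size exactly k is (#blocks of size ≥ k) − (#blocks of size ≥ k + 1), so the partition is: 2 block(s) of size 1, 1 block(s) of size 3.
In nonincreasing order the block sizes are [3, 1, 1].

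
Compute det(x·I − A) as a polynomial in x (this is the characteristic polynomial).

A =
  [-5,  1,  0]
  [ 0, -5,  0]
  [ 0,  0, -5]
x^3 + 15*x^2 + 75*x + 125

Expanding det(x·I − A) (e.g. by cofactor expansion or by noting that A is similar to its Jordan form J, which has the same characteristic polynomial as A) gives
  χ_A(x) = x^3 + 15*x^2 + 75*x + 125
which factors as (x + 5)^3. The eigenvalues (with algebraic multiplicities) are λ = -5 with multiplicity 3.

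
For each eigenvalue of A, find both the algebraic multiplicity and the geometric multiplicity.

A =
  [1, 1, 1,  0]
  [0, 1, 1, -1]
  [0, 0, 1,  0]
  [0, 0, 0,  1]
λ = 1: alg = 4, geom = 2

Step 1 — factor the characteristic polynomial to read off the algebraic multiplicities:
  χ_A(x) = (x - 1)^4

Step 2 — compute geometric multiplicities via the rank-nullity identity g(λ) = n − rank(A − λI):
  rank(A − (1)·I) = 2, so dim ker(A − (1)·I) = n − 2 = 2

Summary:
  λ = 1: algebraic multiplicity = 4, geometric multiplicity = 2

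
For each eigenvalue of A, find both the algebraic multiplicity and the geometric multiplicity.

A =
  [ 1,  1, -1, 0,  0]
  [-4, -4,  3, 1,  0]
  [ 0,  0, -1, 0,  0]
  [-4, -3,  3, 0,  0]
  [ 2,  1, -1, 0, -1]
λ = -1: alg = 5, geom = 3

Step 1 — factor the characteristic polynomial to read off the algebraic multiplicities:
  χ_A(x) = (x + 1)^5

Step 2 — compute geometric multiplicities via the rank-nullity identity g(λ) = n − rank(A − λI):
  rank(A − (-1)·I) = 2, so dim ker(A − (-1)·I) = n − 2 = 3

Summary:
  λ = -1: algebraic multiplicity = 5, geometric multiplicity = 3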